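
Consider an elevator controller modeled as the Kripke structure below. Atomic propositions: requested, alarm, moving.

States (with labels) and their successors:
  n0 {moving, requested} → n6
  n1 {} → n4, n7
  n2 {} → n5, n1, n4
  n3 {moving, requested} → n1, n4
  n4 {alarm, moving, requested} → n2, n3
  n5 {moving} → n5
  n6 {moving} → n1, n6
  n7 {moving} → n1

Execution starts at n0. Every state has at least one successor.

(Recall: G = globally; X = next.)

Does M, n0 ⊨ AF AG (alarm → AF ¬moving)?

Violated

States satisfying AG (alarm → AF ¬moving): {n5}.
States satisfying AF AG (alarm → AF ¬moving): {n5}.
There is a path from n0 along which AG (alarm → AF ¬moving) never holds.
n0 ∉ Sat(AF AG (alarm → AF ¬moving)).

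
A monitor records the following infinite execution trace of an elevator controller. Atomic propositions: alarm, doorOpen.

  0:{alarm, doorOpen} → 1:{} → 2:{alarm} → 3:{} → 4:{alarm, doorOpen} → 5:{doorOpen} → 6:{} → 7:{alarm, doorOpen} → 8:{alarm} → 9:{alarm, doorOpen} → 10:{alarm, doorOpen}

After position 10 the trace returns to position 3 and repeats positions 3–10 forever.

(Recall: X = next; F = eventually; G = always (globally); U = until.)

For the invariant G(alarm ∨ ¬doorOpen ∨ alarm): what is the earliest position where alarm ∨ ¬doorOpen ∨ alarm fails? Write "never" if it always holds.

Check alarm ∨ ¬doorOpen ∨ alarm at each position in order: 0 ✓, 1 ✓, 2 ✓, 3 ✓, 4 ✓.
At position 5 the labels are {doorOpen}, so alarm ∨ ¬doorOpen ∨ alarm is false there. This is the first violation.

5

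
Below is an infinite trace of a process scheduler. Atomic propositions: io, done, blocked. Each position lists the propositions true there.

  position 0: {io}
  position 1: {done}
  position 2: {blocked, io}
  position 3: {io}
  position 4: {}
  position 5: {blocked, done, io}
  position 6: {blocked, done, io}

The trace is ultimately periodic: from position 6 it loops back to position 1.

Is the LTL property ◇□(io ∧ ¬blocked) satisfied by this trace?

Does not hold

□(io ∧ ¬blocked) is false at every position 0..6, so it never becomes true and ◇□(io ∧ ¬blocked) fails.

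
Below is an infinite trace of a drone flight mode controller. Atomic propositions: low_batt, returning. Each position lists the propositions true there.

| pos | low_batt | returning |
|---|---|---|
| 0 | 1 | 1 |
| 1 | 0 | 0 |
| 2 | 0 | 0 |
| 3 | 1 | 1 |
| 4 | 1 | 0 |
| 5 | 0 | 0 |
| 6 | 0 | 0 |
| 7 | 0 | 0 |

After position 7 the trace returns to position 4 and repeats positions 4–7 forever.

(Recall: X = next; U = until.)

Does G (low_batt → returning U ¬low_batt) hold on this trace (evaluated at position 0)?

low_batt → returning U ¬low_batt must hold at every position from 0 onward. It fails at position 3, so G (low_batt → returning U ¬low_batt) is false.
Positions where low_batt holds: 0, 3, 4.
Check returning U ¬low_batt at each: 0→ok, 3→fails, 4→fails.

No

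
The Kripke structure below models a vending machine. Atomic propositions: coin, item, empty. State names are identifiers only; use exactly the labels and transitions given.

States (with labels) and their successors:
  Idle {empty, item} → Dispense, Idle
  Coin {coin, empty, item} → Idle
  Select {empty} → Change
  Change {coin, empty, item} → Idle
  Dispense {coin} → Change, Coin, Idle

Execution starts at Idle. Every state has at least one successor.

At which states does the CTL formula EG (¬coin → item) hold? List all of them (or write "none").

States satisfying ¬coin → item: {Idle, Coin, Change, Dispense}.
States satisfying EG (¬coin → item): {Idle, Coin, Change, Dispense}.

{Idle, Coin, Change, Dispense}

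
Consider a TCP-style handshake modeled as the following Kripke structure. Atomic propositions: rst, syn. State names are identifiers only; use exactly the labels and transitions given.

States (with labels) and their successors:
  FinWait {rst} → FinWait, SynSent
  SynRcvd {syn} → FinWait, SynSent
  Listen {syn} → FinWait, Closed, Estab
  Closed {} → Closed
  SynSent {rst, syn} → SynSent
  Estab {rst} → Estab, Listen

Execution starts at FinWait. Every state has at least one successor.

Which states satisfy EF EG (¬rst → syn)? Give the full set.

States satisfying EG (¬rst → syn): {FinWait, SynRcvd, Listen, SynSent, Estab}.
States satisfying EF EG (¬rst → syn): {FinWait, SynRcvd, Listen, SynSent, Estab}.

{FinWait, SynRcvd, Listen, SynSent, Estab}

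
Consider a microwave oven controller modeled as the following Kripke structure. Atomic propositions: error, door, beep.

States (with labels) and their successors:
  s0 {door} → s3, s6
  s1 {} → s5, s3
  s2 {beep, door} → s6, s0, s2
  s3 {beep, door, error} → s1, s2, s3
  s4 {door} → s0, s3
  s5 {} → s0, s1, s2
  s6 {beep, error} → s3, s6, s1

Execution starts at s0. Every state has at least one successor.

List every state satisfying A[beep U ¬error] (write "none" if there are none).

{s0, s1, s2, s4, s5}

States satisfying beep: {s2, s3, s6}.
States satisfying ¬error: {s0, s1, s2, s4, s5}.
States satisfying A[beep U ¬error]: {s0, s1, s2, s4, s5}.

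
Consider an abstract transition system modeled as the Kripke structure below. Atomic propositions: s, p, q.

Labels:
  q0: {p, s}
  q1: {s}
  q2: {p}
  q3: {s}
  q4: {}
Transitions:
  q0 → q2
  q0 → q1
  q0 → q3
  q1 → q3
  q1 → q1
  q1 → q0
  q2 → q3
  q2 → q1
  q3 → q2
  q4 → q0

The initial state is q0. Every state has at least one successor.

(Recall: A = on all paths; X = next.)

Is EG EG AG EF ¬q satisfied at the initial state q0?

States satisfying EG AG EF ¬q: {q0, q1, q2, q3, q4}.
States satisfying EG EG AG EF ¬q: {q0, q1, q2, q3, q4}.
q0 ∈ Sat(EG EG AG EF ¬q).

Yes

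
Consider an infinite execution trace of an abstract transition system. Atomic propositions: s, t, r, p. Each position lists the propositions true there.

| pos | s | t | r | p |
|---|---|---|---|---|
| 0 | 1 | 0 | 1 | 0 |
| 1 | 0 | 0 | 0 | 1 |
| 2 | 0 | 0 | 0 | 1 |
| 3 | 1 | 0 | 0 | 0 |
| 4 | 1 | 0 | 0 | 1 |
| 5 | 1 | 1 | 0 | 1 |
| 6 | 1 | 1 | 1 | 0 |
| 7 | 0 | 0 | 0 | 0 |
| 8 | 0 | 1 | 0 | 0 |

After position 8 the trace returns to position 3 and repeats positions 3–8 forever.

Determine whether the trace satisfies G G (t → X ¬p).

Holds

G (t → X ¬p) holds at every position 0..8, and those are all positions ever visited, so G G (t → X ¬p) holds.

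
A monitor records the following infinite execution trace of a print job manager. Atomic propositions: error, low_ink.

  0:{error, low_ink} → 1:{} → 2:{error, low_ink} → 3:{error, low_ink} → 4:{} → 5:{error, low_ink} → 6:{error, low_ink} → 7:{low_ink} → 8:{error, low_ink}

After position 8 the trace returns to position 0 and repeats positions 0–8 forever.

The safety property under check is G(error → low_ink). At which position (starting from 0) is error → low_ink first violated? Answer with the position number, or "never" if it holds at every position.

never

error → low_ink holds at every position 0..8, and those are all the positions the trace ever visits, so the invariant G(error → low_ink) is never violated.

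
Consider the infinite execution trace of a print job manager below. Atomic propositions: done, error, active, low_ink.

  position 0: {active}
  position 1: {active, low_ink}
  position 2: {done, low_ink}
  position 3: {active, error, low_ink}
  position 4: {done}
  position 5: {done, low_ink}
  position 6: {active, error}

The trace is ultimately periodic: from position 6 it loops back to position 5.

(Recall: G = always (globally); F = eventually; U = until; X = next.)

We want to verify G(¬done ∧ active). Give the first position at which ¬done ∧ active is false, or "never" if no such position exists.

2

Check ¬done ∧ active at each position in order: 0 ✓, 1 ✓.
At position 2 the labels are {done, low_ink}, so ¬done ∧ active is false there. This is the first violation.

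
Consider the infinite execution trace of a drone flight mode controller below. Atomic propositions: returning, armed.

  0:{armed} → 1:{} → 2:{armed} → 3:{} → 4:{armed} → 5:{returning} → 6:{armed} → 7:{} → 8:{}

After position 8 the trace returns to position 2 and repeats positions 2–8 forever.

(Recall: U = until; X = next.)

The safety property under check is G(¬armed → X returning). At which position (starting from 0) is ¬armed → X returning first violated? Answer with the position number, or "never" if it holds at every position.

1

Check ¬armed → X returning at each position in order: 0 ✓.
At position 1 the labels are {} and the next position 2 has {armed}, so ¬armed → X returning is false there. This is the first violation.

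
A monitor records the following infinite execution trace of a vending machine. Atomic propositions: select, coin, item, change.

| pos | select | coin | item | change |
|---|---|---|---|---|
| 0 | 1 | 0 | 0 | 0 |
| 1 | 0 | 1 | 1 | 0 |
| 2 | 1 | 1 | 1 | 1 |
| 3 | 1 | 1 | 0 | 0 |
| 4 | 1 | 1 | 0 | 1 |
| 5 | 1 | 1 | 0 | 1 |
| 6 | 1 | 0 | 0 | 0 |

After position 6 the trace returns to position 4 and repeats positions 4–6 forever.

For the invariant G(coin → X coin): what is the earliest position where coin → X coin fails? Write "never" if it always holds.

5

Check coin → X coin at each position in order: 0 ✓, 1 ✓, 2 ✓, 3 ✓, 4 ✓.
At position 5 the labels are {change, coin, select} and the next position 6 has {select}, so coin → X coin is false there. This is the first violation.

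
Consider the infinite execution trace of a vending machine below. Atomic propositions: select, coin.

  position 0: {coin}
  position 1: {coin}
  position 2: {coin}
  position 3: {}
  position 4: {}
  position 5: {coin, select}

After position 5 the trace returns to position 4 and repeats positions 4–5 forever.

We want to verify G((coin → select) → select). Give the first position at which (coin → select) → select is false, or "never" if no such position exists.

Check (coin → select) → select at each position in order: 0 ✓, 1 ✓, 2 ✓.
At position 3 the labels are {}, so (coin → select) → select is false there. This is the first violation.

3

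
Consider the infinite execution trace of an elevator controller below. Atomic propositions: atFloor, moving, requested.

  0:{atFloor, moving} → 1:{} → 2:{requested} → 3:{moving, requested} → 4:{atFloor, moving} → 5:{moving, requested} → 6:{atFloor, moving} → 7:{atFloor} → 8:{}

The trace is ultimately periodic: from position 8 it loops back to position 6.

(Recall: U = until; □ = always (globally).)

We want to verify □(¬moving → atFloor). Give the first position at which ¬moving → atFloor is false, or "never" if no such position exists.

1

Check ¬moving → atFloor at each position in order: 0 ✓.
At position 1 the labels are {}, so ¬moving → atFloor is false there. This is the first violation.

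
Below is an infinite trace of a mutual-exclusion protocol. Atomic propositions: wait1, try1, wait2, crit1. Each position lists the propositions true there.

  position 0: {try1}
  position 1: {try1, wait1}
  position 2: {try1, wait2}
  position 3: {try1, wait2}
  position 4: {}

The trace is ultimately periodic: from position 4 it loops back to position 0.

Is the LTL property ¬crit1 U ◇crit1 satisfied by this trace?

◇crit1 never holds along the trace, so ¬crit1 U ◇crit1 is false.

Does not hold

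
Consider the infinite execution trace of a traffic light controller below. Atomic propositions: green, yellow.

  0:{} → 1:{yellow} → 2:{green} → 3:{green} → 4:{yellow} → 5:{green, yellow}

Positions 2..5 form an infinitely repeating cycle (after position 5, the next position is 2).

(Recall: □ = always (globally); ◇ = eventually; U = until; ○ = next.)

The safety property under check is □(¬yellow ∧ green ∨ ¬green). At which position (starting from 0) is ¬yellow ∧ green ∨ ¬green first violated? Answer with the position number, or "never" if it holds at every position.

Check ¬yellow ∧ green ∨ ¬green at each position in order: 0 ✓, 1 ✓, 2 ✓, 3 ✓, 4 ✓.
At position 5 the labels are {green, yellow}, so ¬yellow ∧ green ∨ ¬green is false there. This is the first violation.

5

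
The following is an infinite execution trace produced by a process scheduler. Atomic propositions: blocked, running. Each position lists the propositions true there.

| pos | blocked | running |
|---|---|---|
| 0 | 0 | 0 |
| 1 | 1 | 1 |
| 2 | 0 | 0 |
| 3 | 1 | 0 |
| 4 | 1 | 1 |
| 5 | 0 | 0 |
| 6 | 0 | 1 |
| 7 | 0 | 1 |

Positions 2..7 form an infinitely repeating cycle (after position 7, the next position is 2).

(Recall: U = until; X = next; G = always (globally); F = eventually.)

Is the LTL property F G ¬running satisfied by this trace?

G ¬running is false at every position 0..7, so it never becomes true and F G ¬running fails.

Does not hold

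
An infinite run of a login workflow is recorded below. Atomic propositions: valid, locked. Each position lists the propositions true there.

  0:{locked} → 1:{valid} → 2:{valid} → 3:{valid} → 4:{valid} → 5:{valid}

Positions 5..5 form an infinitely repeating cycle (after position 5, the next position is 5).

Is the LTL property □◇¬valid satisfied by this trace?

No

◇¬valid must hold at every position from 0 onward. It fails at position 1, so □◇¬valid is false.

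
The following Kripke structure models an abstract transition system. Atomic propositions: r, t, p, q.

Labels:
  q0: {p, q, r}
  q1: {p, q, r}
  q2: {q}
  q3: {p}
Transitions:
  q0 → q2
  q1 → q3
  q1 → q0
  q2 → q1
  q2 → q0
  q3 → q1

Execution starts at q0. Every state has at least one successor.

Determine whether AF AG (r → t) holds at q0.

States satisfying AG (r → t): ∅.
States satisfying AF AG (r → t): ∅.
There is a path from q0 along which AG (r → t) never holds.
q0 ∉ Sat(AF AG (r → t)).

Violated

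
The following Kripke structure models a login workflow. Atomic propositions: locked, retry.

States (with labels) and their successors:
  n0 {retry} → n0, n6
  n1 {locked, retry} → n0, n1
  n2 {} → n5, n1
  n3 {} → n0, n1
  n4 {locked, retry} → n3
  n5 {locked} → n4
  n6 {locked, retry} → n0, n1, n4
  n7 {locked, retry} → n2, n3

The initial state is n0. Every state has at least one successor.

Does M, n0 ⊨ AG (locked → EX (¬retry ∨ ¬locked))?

Satisfied

States satisfying locked → EX (¬retry ∨ ¬locked): {n0, n1, n2, n3, n4, n6, n7}.
States satisfying AG (locked → EX (¬retry ∨ ¬locked)): {n0, n1, n3, n4, n6}.
Every state reachable from n0 satisfies locked → EX (¬retry ∨ ¬locked).
n0 ∈ Sat(AG (locked → EX (¬retry ∨ ¬locked))).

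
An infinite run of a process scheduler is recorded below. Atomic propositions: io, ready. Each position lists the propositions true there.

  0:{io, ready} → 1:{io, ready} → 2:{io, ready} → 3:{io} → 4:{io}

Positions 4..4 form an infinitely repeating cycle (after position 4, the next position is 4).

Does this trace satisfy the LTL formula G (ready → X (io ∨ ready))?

Satisfied

ready → X (io ∨ ready) holds at every position 0..4, and those are all positions ever visited, so G (ready → X (io ∨ ready)) holds.
Positions where ready holds: 0, 1, 2.
Check X (io ∨ ready) at each: 0→ok, 1→ok, 2→ok.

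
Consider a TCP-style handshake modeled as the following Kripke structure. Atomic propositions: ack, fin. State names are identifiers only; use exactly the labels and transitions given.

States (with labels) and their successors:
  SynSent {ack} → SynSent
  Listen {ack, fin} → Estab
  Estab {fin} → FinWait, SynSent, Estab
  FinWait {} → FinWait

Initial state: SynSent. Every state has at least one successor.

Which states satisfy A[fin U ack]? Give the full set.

{SynSent, Listen}

States satisfying fin: {Listen, Estab}.
States satisfying ack: {SynSent, Listen}.
States satisfying A[fin U ack]: {SynSent, Listen}.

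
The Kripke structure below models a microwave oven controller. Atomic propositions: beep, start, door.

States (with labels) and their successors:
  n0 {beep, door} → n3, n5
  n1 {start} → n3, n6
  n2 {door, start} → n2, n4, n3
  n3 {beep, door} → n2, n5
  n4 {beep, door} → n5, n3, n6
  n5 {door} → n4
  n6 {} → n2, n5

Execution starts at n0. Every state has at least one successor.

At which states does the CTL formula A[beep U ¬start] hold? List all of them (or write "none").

{n0, n3, n4, n5, n6}

States satisfying beep: {n0, n3, n4}.
States satisfying ¬start: {n0, n3, n4, n5, n6}.
States satisfying A[beep U ¬start]: {n0, n3, n4, n5, n6}.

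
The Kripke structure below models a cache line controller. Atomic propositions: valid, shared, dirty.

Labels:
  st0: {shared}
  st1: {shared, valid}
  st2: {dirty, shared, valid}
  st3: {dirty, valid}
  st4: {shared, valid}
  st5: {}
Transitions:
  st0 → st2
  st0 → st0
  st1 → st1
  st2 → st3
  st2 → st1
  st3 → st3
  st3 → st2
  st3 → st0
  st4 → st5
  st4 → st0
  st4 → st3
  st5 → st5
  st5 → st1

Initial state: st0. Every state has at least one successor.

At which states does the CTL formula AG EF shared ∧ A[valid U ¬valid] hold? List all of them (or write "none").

States satisfying EF shared: {st0, st1, st2, st3, st4, st5}.
States satisfying AG EF shared: {st0, st1, st2, st3, st4, st5}.
States satisfying valid: {st1, st2, st3, st4}.
States satisfying ¬valid: {st0, st5}.
States satisfying A[valid U ¬valid]: {st0, st5}.
States satisfying AG EF shared ∧ A[valid U ¬valid]: {st0, st5}.

{st0, st5}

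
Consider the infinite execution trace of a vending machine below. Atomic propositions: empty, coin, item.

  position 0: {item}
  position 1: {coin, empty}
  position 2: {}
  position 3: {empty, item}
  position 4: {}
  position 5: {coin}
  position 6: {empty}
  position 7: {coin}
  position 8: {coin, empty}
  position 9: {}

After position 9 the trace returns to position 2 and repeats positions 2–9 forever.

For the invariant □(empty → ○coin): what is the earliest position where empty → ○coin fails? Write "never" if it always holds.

Check empty → ○coin at each position in order: 0 ✓.
At position 1 the labels are {coin, empty} and the next position 2 has {}, so empty → ○coin is false there. This is the first violation.

1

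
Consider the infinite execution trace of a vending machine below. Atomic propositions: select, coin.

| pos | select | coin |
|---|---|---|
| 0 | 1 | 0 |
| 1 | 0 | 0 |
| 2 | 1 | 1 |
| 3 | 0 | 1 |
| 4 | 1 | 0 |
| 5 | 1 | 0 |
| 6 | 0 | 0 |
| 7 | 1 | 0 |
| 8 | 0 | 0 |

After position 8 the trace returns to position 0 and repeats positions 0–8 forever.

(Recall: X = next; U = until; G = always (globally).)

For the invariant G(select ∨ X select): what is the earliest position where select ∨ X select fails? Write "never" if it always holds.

select ∨ X select holds at every position 0..8, and those are all the positions the trace ever visits, so the invariant G(select ∨ X select) is never violated.

never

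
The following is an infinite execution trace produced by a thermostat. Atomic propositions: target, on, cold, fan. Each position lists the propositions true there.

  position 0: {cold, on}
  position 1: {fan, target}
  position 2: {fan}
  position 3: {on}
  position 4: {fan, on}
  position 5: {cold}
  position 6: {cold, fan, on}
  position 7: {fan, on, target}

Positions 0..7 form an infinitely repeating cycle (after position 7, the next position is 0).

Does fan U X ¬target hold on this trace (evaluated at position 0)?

No

Walking from position 0: at position 0, X ¬target has not yet held and fan fails, so fan U X ¬target is false.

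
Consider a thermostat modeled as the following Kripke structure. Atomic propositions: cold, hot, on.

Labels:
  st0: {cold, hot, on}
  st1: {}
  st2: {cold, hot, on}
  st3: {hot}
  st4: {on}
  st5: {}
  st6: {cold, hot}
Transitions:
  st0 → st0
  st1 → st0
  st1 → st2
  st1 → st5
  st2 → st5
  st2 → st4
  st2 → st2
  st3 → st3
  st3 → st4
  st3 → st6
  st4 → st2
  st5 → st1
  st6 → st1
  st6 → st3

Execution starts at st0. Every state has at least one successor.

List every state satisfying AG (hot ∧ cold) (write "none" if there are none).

{st0}

States satisfying hot ∧ cold: {st0, st2, st6}.
States satisfying AG (hot ∧ cold): {st0}.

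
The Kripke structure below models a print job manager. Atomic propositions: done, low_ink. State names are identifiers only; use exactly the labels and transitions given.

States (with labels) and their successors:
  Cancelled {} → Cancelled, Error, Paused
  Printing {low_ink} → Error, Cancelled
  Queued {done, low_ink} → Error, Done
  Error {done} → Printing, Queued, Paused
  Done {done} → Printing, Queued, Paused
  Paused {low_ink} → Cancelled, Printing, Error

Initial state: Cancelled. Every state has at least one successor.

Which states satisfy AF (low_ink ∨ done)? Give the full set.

{Printing, Queued, Error, Done, Paused}

States satisfying low_ink ∨ done: {Printing, Queued, Error, Done, Paused}.
States satisfying AF (low_ink ∨ done): {Printing, Queued, Error, Done, Paused}.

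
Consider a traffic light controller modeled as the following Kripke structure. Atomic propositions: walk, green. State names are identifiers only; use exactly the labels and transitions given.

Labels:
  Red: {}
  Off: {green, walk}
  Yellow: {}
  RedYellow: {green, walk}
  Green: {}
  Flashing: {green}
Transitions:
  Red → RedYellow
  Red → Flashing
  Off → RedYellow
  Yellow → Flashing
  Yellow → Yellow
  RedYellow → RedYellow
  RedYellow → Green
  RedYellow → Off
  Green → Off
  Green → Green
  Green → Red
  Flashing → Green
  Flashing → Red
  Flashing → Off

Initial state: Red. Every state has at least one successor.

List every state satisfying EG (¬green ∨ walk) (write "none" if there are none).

{Red, Off, Yellow, RedYellow, Green}

States satisfying ¬green ∨ walk: {Red, Off, Yellow, RedYellow, Green}.
States satisfying EG (¬green ∨ walk): {Red, Off, Yellow, RedYellow, Green}.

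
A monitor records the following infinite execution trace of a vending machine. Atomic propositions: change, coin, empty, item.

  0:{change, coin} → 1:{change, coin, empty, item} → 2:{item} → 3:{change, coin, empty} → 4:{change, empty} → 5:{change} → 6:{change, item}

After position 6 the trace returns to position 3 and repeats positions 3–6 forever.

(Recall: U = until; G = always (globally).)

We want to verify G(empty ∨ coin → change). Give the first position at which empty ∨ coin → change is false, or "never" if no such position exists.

never

empty ∨ coin → change holds at every position 0..6, and those are all the positions the trace ever visits, so the invariant G(empty ∨ coin → change) is never violated.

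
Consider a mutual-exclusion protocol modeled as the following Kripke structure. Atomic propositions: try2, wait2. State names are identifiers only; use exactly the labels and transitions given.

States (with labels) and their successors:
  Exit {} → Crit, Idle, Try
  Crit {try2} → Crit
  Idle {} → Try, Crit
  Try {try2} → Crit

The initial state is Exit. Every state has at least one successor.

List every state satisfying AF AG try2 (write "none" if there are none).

States satisfying AG try2: {Crit, Try}.
States satisfying AF AG try2: {Exit, Crit, Idle, Try}.

{Exit, Crit, Idle, Try}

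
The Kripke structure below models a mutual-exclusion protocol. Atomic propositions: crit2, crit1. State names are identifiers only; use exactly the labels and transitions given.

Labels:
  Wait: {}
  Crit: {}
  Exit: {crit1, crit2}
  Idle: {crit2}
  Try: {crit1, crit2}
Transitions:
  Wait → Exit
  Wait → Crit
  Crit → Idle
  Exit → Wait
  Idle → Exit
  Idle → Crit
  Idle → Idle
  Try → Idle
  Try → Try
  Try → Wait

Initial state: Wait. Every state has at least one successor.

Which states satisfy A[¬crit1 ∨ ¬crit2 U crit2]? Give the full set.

States satisfying ¬crit1 ∨ ¬crit2: {Wait, Crit, Idle}.
States satisfying crit2: {Exit, Idle, Try}.
States satisfying A[¬crit1 ∨ ¬crit2 U crit2]: {Wait, Crit, Exit, Idle, Try}.

{Wait, Crit, Exit, Idle, Try}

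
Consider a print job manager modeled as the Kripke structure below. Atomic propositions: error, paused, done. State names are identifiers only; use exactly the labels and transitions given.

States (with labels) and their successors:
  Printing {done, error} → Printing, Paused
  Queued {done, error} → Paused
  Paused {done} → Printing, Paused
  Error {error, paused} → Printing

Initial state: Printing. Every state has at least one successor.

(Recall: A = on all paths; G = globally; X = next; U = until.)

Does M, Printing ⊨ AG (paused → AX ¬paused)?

Yes

States satisfying paused → AX ¬paused: {Printing, Queued, Paused, Error}.
States satisfying AG (paused → AX ¬paused): {Printing, Queued, Paused, Error}.
Every state reachable from Printing satisfies paused → AX ¬paused.
Printing ∈ Sat(AG (paused → AX ¬paused)).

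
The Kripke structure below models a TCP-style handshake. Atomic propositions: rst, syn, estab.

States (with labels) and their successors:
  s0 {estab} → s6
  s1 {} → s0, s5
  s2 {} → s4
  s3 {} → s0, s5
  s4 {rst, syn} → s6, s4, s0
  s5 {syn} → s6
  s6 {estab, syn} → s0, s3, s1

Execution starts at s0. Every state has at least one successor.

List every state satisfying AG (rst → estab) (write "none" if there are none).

States satisfying rst → estab: {s0, s1, s2, s3, s5, s6}.
States satisfying AG (rst → estab): {s0, s1, s3, s5, s6}.

{s0, s1, s3, s5, s6}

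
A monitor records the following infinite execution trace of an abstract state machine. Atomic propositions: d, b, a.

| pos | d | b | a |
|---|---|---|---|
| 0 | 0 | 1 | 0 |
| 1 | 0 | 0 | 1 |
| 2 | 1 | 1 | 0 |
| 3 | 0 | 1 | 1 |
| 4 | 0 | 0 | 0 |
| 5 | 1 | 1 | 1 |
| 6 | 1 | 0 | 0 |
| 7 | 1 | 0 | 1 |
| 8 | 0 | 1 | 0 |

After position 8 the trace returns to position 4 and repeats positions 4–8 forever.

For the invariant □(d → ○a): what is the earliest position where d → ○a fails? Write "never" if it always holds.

Check d → ○a at each position in order: 0 ✓, 1 ✓, 2 ✓, 3 ✓, 4 ✓.
At position 5 the labels are {a, b, d} and the next position 6 has {d}, so d → ○a is false there. This is the first violation.

5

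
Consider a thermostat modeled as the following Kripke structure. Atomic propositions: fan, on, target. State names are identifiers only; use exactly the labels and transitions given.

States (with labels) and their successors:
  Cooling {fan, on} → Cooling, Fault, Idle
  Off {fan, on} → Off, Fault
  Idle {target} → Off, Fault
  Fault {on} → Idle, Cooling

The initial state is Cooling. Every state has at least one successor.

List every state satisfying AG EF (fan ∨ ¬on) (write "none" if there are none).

States satisfying EF (fan ∨ ¬on): {Cooling, Off, Idle, Fault}.
States satisfying AG EF (fan ∨ ¬on): {Cooling, Off, Idle, Fault}.

{Cooling, Off, Idle, Fault}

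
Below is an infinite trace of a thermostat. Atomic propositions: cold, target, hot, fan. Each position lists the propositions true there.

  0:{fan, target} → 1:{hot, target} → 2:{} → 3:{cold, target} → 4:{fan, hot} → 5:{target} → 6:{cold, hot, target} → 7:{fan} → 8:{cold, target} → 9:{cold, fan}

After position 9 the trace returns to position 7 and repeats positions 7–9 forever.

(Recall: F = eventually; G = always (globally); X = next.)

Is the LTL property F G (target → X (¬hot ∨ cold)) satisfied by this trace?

Yes

G (target → X (¬hot ∨ cold)) holds at position 4, which is reachable from 0, so F G (target → X (¬hot ∨ cold)) holds.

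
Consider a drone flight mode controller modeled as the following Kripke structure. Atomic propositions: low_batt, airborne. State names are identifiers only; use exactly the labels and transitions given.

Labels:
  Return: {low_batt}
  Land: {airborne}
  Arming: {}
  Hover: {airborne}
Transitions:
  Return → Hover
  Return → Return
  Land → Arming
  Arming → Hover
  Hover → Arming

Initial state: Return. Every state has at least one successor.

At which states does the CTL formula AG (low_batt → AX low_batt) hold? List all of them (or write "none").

{Land, Arming, Hover}

States satisfying low_batt → AX low_batt: {Land, Arming, Hover}.
States satisfying AG (low_batt → AX low_batt): {Land, Arming, Hover}.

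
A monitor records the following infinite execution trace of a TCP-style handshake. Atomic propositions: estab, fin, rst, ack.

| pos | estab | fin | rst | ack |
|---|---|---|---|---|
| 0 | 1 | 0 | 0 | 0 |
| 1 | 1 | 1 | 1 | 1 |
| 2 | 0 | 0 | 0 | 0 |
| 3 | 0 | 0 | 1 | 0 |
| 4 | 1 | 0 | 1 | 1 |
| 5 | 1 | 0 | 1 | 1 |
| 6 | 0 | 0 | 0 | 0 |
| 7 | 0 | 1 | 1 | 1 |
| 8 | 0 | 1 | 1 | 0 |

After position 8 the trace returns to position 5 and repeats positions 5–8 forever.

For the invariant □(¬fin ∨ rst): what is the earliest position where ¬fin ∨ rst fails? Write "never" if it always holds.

¬fin ∨ rst holds at every position 0..8, and those are all the positions the trace ever visits, so the invariant □(¬fin ∨ rst) is never violated.

never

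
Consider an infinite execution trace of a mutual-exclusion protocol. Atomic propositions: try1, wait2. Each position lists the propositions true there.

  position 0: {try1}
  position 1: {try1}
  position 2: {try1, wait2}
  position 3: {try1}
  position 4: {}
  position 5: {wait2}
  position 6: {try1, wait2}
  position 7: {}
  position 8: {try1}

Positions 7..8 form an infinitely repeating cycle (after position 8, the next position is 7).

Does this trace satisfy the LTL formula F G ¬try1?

No

G ¬try1 is false at every position 0..8, so it never becomes true and F G ¬try1 fails.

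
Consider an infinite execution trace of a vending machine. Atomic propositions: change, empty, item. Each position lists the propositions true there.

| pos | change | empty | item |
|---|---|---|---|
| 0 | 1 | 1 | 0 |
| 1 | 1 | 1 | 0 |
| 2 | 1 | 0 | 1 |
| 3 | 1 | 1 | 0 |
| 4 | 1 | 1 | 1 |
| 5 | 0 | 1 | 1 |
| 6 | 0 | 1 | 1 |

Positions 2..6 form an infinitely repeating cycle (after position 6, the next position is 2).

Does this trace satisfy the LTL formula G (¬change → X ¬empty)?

Violated

¬change → X ¬empty must hold at every position from 0 onward. It fails at position 5, so G (¬change → X ¬empty) is false.
Positions where ¬change holds: 5, 6.
Check X ¬empty at each: 5→fails, 6→ok.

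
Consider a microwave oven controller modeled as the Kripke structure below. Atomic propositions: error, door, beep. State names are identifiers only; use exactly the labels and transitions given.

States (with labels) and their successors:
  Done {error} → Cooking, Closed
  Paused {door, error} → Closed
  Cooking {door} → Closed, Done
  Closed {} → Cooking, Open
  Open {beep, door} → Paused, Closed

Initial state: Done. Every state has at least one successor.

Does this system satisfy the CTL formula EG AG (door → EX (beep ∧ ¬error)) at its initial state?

Violated

States satisfying AG (door → EX (beep ∧ ¬error)): ∅.
States satisfying EG AG (door → EX (beep ∧ ¬error)): ∅.
No suitable path/successor from Done witnesses the formula.
Done ∉ Sat(EG AG (door → EX (beep ∧ ¬error))).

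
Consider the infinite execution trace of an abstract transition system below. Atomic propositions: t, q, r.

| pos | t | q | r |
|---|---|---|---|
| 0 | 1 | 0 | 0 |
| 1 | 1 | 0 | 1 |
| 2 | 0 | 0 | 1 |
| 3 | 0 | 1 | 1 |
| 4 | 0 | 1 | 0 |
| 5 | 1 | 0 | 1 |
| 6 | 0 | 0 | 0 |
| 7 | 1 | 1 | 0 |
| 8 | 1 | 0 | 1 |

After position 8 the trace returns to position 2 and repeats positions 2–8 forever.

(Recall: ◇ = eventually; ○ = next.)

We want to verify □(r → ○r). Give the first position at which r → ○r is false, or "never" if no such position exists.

3

Check r → ○r at each position in order: 0 ✓, 1 ✓, 2 ✓.
At position 3 the labels are {q, r} and the next position 4 has {q}, so r → ○r is false there. This is the first violation.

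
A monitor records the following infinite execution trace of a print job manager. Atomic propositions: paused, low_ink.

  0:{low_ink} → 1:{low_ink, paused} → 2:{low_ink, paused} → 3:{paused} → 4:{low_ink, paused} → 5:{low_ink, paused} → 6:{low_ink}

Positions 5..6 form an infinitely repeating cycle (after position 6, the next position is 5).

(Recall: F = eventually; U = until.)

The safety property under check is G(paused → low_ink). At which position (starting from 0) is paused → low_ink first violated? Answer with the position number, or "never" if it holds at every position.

Check paused → low_ink at each position in order: 0 ✓, 1 ✓, 2 ✓.
At position 3 the labels are {paused}, so paused → low_ink is false there. This is the first violation.

3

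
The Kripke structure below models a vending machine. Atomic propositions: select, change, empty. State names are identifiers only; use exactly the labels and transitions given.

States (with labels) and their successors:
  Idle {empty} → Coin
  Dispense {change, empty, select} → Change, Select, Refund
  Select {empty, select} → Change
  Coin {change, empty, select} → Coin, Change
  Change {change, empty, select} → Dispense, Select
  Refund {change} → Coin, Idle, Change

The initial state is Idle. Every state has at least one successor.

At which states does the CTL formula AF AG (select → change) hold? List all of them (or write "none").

States satisfying AG (select → change): ∅.
States satisfying AF AG (select → change): ∅.

none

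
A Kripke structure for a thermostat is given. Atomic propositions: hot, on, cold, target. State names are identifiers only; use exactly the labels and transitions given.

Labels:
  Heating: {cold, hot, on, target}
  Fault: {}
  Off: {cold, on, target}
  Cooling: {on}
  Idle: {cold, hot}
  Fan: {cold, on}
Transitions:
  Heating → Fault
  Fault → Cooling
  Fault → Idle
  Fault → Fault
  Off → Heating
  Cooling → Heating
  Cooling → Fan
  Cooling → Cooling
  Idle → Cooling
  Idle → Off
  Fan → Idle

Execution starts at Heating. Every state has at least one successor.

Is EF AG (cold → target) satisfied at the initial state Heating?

No

States satisfying AG (cold → target): ∅.
States satisfying EF AG (cold → target): ∅.
No suitable path/successor from Heating witnesses the formula.
Heating ∉ Sat(EF AG (cold → target)).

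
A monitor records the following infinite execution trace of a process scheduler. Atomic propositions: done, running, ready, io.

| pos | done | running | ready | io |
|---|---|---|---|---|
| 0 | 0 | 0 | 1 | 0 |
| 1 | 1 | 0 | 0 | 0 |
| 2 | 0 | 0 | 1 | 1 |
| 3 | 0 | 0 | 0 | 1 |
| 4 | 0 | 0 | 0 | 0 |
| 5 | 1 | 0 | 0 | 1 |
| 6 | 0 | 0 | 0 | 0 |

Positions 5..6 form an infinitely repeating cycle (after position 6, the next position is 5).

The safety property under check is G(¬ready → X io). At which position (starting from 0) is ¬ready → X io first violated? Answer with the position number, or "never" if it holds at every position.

Check ¬ready → X io at each position in order: 0 ✓, 1 ✓, 2 ✓.
At position 3 the labels are {io} and the next position 4 has {}, so ¬ready → X io is false there. This is the first violation.

3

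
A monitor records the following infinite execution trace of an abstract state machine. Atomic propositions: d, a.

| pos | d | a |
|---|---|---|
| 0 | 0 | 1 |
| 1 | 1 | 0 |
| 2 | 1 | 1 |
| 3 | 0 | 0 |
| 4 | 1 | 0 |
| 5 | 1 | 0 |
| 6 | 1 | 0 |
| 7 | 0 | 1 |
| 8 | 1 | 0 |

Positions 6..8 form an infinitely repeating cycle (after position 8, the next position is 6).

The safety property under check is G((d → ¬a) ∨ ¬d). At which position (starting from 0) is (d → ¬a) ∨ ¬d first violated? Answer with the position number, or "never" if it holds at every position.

2

Check (d → ¬a) ∨ ¬d at each position in order: 0 ✓, 1 ✓.
At position 2 the labels are {a, d}, so (d → ¬a) ∨ ¬d is false there. This is the first violation.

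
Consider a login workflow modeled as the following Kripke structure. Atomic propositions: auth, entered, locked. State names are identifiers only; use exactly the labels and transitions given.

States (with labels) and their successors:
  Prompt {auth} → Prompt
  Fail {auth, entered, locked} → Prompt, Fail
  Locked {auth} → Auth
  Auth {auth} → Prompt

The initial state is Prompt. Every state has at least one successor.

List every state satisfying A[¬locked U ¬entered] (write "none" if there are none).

States satisfying ¬locked: {Prompt, Locked, Auth}.
States satisfying ¬entered: {Prompt, Locked, Auth}.
States satisfying A[¬locked U ¬entered]: {Prompt, Locked, Auth}.

{Prompt, Locked, Auth}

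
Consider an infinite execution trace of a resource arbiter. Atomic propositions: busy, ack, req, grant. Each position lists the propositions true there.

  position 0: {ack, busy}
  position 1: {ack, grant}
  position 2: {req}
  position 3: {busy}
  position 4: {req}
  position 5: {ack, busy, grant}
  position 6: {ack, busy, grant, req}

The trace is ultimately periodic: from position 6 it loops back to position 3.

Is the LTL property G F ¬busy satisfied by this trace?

F ¬busy holds at every position 0..6, and those are all positions ever visited, so G F ¬busy holds.

Holds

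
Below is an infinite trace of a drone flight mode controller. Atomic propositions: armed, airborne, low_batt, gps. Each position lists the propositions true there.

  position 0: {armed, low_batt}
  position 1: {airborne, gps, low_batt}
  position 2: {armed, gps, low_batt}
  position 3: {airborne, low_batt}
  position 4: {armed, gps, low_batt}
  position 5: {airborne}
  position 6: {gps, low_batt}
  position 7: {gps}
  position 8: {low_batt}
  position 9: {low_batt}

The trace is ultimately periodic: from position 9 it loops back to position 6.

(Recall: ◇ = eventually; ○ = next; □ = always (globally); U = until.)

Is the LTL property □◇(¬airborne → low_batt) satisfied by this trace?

◇(¬airborne → low_batt) holds at every position 0..9, and those are all positions ever visited, so □◇(¬airborne → low_batt) holds.

Satisfied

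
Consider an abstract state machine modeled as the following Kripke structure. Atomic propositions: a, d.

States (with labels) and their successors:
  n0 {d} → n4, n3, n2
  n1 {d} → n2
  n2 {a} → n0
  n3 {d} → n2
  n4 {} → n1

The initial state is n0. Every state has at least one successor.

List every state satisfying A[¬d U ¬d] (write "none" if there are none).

{n2, n4}

States satisfying ¬d: {n2, n4}.
States satisfying A[¬d U ¬d]: {n2, n4}.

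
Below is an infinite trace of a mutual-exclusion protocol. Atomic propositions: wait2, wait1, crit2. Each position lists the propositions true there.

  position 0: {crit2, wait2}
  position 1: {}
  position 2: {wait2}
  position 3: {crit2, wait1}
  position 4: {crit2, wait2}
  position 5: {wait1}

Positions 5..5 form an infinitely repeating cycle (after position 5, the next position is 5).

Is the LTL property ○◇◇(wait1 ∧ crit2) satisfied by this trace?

The position after 0 is 1; ◇◇(wait1 ∧ crit2) is true there.

Satisfied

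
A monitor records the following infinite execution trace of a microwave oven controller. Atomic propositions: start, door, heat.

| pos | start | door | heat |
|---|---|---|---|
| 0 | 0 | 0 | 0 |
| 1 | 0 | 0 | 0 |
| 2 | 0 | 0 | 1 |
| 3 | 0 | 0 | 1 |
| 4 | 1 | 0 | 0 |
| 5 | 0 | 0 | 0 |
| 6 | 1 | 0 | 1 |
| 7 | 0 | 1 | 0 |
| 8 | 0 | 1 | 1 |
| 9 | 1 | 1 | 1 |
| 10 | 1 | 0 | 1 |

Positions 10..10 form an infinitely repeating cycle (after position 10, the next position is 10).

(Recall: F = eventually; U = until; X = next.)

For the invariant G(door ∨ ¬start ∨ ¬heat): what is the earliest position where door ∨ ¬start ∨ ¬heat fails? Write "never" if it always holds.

6

Check door ∨ ¬start ∨ ¬heat at each position in order: 0 ✓, 1 ✓, 2 ✓, 3 ✓, 4 ✓, 5 ✓.
At position 6 the labels are {heat, start}, so door ∨ ¬start ∨ ¬heat is false there. This is the first violation.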